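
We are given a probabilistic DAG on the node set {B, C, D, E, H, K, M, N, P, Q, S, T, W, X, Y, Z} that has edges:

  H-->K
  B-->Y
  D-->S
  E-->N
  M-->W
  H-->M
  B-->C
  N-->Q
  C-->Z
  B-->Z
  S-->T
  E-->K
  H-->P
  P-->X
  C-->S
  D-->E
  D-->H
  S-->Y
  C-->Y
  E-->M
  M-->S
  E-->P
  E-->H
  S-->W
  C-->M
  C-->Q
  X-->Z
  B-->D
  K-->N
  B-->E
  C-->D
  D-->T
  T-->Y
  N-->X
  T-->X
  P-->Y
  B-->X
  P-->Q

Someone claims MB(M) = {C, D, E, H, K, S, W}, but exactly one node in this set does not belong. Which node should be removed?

The Markov blanket of a node is its parents, its children, and the other parents of its children.
Parents of M: C, E, H.
M has children S, W.
For each child, the remaining parents (spouses of M):
  S: C, D
  W: S
MB(M) = {C, D, E, H, S, W}.
K is neither a parent, child, nor co-parent of M, so it does not belong.

K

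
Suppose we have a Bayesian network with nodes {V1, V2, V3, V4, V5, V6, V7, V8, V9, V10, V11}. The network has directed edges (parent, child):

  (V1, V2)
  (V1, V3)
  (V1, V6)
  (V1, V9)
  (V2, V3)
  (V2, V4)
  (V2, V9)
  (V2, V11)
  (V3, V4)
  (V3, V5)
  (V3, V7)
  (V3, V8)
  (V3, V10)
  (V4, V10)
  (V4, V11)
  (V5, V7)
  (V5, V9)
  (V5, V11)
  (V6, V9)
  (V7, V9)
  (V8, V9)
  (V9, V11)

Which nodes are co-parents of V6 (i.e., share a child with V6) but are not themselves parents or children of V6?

Children of V6: V9.
  V9's other parents are V1, V2, V5, V7, V8.
Excluding nodes already adjacent to V6 (V1, V9), the co-parent-only contribution is {V2, V5, V7, V8}.

{V2, V5, V7, V8}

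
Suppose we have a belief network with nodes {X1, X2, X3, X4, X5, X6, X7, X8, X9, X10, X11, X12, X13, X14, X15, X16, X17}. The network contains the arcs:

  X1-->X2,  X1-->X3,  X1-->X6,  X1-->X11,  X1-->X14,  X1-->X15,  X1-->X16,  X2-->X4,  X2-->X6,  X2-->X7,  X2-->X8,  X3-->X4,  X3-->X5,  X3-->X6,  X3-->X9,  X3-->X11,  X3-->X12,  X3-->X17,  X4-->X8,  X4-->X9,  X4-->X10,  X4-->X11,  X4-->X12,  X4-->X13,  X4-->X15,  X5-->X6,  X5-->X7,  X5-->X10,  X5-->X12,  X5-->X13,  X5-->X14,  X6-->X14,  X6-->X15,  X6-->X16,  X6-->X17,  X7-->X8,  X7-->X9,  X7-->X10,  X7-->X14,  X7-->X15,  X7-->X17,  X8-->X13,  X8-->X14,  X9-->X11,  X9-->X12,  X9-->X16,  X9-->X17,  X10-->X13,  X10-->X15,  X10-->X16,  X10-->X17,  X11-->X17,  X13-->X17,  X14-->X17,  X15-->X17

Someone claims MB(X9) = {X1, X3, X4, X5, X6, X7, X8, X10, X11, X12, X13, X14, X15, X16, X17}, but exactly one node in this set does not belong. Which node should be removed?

X9's parents: X3, X4, X7.
X9 has children X11, X12, X16, X17.
Parents of each child, excluding X9:
  parents(X11) \ {X9} = {X1, X3, X4}.
  X12 also has parents X3, X4, X5.
  X16's other parents are X1, X6, X10.
  X17's other parents are X3, X6, X7, X10, X11, X13, X14, X15.
MB(X9) = {X1, X3, X4, X5, X6, X7, X10, X11, X12, X13, X14, X15, X16, X17}.
X8 is neither a parent, child, nor co-parent of X9, so it does not belong.

X8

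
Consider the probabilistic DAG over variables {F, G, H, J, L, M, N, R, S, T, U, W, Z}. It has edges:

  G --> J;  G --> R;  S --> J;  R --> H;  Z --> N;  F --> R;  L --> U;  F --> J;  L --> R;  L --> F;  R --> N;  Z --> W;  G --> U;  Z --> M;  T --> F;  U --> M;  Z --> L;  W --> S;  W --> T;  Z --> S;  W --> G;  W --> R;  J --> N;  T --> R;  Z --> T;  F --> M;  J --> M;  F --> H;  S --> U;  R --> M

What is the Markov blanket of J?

A node's Markov blanket = Pa ∪ Ch ∪ (parents of Ch other than the node itself).
Pa(J) = {F, G, S}.
Ch(J) = {M, N}.
For each child, the remaining parents (spouses of J):
  N also has parents R, Z.
  M also has parents F, R, U, Z.
MB(J) = {F, G, M, N, R, S, U, Z}.

{F, G, M, N, R, S, U, Z}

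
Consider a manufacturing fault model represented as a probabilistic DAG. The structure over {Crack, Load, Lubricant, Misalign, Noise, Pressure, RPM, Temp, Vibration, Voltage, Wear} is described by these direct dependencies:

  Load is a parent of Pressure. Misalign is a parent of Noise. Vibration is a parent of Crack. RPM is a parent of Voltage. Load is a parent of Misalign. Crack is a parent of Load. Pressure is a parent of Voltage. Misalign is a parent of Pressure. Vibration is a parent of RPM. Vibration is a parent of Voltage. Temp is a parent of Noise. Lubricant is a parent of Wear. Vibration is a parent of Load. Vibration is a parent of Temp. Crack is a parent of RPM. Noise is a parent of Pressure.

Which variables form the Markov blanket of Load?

{Crack, Misalign, Noise, Pressure, Vibration}

The Markov blanket of a node is its parents, its children, and the other parents of its children.
Load's children: Misalign, Pressure.
Parents of Load: Crack, Vibration.
Co-parents of Load (other parents of its children):
  Misalign: no additional parents.
  Pressure also has parents Misalign, Noise.
So the Markov blanket of Load is {Crack, Misalign, Noise, Pressure, Vibration}.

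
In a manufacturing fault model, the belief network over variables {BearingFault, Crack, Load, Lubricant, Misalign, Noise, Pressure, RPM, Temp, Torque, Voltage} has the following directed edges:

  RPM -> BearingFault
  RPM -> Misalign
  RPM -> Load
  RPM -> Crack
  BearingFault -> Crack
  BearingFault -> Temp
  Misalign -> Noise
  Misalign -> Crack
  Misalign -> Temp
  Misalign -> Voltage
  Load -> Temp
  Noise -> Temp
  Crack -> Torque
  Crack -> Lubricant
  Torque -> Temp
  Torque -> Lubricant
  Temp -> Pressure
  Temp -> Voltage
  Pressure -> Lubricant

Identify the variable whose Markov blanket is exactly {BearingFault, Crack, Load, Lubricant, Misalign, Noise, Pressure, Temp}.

The target node must have every member of {BearingFault, Crack, Load, Lubricant, Misalign, Noise, Pressure, Temp} as a parent, child, or co-parent, and no others.
Parents of Torque: Crack; children: Lubricant, Temp; co-parents: BearingFault, Crack, Load, Misalign, Noise, Pressure.
These exactly cover the given set, so the node is Torque.

Torque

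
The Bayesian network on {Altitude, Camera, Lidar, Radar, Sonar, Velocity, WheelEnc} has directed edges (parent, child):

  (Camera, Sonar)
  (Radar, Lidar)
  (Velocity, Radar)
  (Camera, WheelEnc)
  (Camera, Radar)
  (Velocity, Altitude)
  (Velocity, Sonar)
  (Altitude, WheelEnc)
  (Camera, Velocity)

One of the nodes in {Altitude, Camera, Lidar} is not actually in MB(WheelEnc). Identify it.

Lidar

The Markov blanket of a node is its parents, its children, and the other parents of its children.
WheelEnc has parents Altitude, Camera.
WheelEnc has no children.
WheelEnc has no children, so there are no co-parents.
MB(WheelEnc) = {Altitude, Camera}.
Lidar is neither a parent, child, nor co-parent of WheelEnc, so it does not belong.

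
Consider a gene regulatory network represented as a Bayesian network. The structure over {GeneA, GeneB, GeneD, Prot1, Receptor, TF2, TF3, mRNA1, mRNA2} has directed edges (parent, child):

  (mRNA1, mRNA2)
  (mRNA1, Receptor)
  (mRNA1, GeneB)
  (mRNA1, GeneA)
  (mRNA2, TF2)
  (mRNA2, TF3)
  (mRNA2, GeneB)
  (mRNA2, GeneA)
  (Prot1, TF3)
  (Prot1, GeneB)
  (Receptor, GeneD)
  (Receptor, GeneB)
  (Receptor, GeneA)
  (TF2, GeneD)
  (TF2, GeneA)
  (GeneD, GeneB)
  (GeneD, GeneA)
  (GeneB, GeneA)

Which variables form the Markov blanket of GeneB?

{GeneA, GeneD, Prot1, Receptor, TF2, mRNA1, mRNA2}

The Markov blanket of a node is its parents, its children, and the other parents of its children.
GeneB has parents GeneD, Prot1, Receptor, mRNA1, mRNA2.
GeneB has child GeneA.
For each child, the remaining parents (spouses of GeneB):
  parents(GeneA) \ {GeneB} = {GeneD, Receptor, TF2, mRNA1, mRNA2}.
MB(GeneB) = {GeneA, GeneD, Prot1, Receptor, TF2, mRNA1, mRNA2}.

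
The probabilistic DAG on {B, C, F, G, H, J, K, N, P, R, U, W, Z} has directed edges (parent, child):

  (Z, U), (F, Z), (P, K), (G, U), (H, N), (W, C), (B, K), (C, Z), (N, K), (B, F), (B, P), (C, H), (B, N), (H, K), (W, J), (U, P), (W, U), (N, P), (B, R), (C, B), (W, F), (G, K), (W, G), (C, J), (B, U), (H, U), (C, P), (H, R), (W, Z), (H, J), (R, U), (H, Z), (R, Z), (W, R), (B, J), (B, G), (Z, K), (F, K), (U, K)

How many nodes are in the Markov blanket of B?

Pa(B) = {C}.
Ch(B) = {F, G, J, K, N, P, R, U}.
Parents of each child, excluding B:
  J: C, H, W
  R: H, W
  F: W
  G: W
  N: H
  U: G, H, R, W, Z
  P: C, N, U
  K: F, G, H, N, P, U, Z
MB(B) = {C, F, G, H, J, K, N, P, R, U, W, Z}, which has 12 nodes.

12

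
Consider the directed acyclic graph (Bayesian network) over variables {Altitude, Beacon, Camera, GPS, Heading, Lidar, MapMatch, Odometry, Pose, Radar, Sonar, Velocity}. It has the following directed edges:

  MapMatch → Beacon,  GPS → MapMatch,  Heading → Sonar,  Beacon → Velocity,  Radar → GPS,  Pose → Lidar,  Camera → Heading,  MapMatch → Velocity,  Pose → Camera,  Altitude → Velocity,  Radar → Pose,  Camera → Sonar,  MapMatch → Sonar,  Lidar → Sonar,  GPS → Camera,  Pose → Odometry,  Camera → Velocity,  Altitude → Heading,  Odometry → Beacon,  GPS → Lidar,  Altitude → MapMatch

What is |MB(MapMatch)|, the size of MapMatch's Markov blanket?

By definition, MB(MapMatch) is built from MapMatch's parents, MapMatch's children, and the co-parents of MapMatch.
Parents of MapMatch: Altitude, GPS.
MapMatch has children Beacon, Sonar, Velocity.
Co-parents of MapMatch (other parents of its children):
  Sonar's other parents are Camera, Heading, Lidar.
  parents(Beacon) \ {MapMatch} = {Odometry}.
  Velocity also has parents Altitude, Beacon, Camera.
MB(MapMatch) = {Altitude, Beacon, Camera, GPS, Heading, Lidar, Odometry, Sonar, Velocity}, which has 9 nodes.

9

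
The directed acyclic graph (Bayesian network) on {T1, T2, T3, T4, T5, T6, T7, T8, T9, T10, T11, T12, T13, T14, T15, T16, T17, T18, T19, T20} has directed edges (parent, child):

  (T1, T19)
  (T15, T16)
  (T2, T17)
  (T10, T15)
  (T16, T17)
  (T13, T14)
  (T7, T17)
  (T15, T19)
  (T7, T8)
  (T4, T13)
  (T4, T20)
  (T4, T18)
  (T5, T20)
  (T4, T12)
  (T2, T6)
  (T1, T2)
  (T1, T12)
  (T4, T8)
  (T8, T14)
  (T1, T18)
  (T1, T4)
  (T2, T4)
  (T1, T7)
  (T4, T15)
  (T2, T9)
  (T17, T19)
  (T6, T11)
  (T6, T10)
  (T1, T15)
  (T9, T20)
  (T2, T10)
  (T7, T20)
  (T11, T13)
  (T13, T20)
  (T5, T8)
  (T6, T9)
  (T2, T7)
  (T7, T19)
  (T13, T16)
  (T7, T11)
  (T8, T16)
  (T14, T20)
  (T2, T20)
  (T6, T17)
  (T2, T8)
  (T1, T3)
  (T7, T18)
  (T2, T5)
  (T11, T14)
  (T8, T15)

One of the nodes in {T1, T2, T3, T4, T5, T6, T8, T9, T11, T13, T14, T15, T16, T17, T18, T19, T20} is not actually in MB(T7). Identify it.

Recall MB(v) = parents ∪ children ∪ spouses, where spouses are the other parents of v's children.
Ch(T7) = {T8, T11, T17, T18, T19, T20}.
T7 has parents T1, T2.
Co-parents of T7 (other parents of its children):
  T8's other parents are T2, T4, T5.
  T11's other parent is T6.
  parents(T17) \ {T7} = {T2, T6, T16}.
  T18 also has parents T1, T4.
  parents(T19) \ {T7} = {T1, T15, T17}.
  T20 also has parents T2, T4, T5, T9, T13, T14.
MB(T7) = {T1, T2, T4, T5, T6, T8, T9, T11, T13, T14, T15, T16, T17, T18, T19, T20}.
T3 is neither a parent, child, nor co-parent of T7, so it does not belong.

T3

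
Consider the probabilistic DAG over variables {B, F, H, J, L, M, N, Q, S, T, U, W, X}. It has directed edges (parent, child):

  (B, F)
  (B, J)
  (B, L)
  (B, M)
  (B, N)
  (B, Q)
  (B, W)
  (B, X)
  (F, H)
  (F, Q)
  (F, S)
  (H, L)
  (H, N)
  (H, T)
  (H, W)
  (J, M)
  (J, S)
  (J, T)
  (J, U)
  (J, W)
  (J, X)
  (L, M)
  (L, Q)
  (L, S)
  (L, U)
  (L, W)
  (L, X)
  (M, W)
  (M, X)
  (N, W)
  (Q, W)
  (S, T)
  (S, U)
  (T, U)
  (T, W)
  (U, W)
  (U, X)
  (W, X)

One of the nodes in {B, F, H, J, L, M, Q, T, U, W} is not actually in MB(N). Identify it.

F

By definition, MB(N) is built from N's parents, N's children, and the co-parents of N.
N has parents B, H.
N's children: W.
Other parents of N's children:
  W: B, H, J, L, M, Q, T, U
MB(N) = {B, H, J, L, M, Q, T, U, W}.
F is neither a parent, child, nor co-parent of N, so it does not belong.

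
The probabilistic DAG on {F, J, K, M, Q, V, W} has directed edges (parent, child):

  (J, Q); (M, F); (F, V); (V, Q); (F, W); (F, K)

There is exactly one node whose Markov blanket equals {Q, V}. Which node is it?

J

The target node must have every member of {Q, V} as a parent, child, or co-parent, and no others.
Parents of J: none; children: Q; co-parents: V.
These exactly cover the given set, so the node is J.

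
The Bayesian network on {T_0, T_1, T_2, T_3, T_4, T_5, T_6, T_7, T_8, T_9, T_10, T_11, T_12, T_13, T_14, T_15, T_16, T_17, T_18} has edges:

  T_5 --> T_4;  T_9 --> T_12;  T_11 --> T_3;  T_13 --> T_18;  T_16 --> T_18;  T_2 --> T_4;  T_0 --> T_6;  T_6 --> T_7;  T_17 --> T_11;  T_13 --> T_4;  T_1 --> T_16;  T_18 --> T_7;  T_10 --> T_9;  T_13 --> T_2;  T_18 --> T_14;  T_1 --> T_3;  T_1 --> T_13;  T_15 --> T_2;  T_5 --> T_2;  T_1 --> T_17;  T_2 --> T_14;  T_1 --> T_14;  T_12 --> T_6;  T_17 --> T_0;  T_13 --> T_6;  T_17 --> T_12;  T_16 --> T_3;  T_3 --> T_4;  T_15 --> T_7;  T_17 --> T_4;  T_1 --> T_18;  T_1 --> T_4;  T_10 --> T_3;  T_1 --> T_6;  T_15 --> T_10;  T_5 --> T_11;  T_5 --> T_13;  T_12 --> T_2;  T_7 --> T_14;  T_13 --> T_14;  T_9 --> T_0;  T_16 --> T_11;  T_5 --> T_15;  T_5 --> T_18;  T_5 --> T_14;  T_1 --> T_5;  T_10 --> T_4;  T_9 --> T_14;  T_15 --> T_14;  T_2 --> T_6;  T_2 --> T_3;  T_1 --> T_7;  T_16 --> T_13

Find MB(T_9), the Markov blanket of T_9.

{T_0, T_1, T_2, T_5, T_7, T_10, T_12, T_13, T_14, T_15, T_17, T_18}

Recall MB(v) = parents ∪ children ∪ spouses, where spouses are the other parents of v's children.
T_9's parents: T_10.
T_9 has children T_0, T_12, T_14.
Parents of each child, excluding T_9:
  T_12's other parent is T_17.
  parents(T_0) \ {T_9} = {T_17}.
  T_14 also has parents T_1, T_2, T_5, T_7, T_13, T_15, T_18.
So the Markov blanket of T_9 is {T_0, T_1, T_2, T_5, T_7, T_10, T_12, T_13, T_14, T_15, T_17, T_18}.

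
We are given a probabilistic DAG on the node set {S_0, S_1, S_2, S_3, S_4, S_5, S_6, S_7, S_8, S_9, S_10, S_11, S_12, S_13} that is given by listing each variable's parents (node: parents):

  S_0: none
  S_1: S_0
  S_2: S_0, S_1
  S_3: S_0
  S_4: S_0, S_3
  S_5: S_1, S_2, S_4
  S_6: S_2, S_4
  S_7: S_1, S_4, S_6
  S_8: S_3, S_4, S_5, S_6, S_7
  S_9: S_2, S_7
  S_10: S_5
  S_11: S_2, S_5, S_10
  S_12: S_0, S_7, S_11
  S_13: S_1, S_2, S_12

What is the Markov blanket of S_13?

Pa(S_13) = {S_1, S_2, S_12}.
Children of S_13: none.
With no children, S_13 has no spouses; the co-parent set is empty.
Taking the union gives {S_1, S_2, S_12}.

{S_1, S_2, S_12}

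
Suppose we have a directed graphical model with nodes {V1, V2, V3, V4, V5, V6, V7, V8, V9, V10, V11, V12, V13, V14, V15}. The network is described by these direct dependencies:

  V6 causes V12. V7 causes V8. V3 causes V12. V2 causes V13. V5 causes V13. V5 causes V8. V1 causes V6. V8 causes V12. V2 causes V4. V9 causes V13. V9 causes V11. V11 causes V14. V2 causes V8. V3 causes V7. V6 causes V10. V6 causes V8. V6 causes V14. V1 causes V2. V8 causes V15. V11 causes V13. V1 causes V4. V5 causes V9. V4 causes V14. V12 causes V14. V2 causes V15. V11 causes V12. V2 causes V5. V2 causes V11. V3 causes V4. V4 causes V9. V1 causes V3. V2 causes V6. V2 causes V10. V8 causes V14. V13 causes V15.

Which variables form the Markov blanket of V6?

The Markov blanket of a node is its parents, its children, and the other parents of its children.
Parents of V6: V1, V2.
V6 has children V8, V10, V12, V14.
Parents of each child, excluding V6:
  V8 also has parents V2, V5, V7.
  V10 also has parent V2.
  V12's other parents are V3, V8, V11.
  V14's other parents are V4, V8, V11, V12.
Union: {V1, V2} ∪ {V8, V10, V12, V14} ∪ {V2, V3, V4, V5, V7, V8, V11, V12} = {V1, V2, V3, V4, V5, V7, V8, V10, V11, V12, V14}.

{V1, V2, V3, V4, V5, V7, V8, V10, V11, V12, V14}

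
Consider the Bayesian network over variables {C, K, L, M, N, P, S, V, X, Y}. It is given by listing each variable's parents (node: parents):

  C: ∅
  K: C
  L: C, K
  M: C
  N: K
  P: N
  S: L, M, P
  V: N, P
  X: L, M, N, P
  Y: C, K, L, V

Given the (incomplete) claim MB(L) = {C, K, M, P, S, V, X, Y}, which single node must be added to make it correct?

N

L has children S, X, Y.
L has parents C, K.
Co-parents of L (other parents of its children):
  parents(S) \ {L} = {M, P}.
  X also has parents M, N, P.
  Y's other parents are C, K, V.
MB(L) = {C, K, M, N, P, S, V, X, Y}.
Comparing with the claimed set, N is missing.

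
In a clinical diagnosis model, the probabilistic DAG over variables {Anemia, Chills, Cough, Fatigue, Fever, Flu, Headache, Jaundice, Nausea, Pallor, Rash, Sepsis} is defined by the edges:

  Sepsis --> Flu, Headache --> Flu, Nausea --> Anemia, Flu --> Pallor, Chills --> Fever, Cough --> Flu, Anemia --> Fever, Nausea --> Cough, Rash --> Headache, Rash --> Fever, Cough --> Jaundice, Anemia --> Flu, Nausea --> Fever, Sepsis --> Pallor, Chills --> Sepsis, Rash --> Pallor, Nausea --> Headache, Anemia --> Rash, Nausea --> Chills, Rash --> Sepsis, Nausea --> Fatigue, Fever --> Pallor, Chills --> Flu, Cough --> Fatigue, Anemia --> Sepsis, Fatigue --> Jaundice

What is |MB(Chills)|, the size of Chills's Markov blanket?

Pa(Chills) = {Nausea}.
Chills has children Fever, Flu, Sepsis.
For each child, the remaining parents (spouses of Chills):
  Fever: Anemia, Nausea, Rash
  Sepsis: Anemia, Rash
  Flu: Anemia, Cough, Headache, Sepsis
MB(Chills) = {Anemia, Cough, Fever, Flu, Headache, Nausea, Rash, Sepsis}, which has 8 nodes.

8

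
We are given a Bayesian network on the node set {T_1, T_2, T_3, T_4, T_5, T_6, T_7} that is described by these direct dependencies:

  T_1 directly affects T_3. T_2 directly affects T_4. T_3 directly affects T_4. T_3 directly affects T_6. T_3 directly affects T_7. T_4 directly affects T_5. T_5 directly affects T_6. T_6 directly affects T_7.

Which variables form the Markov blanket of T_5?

T_5 has parent T_4.
T_5 has child T_6.
Other parents of T_5's children:
  T_6: T_3
So the Markov blanket of T_5 is {T_3, T_4, T_6}.

{T_3, T_4, T_6}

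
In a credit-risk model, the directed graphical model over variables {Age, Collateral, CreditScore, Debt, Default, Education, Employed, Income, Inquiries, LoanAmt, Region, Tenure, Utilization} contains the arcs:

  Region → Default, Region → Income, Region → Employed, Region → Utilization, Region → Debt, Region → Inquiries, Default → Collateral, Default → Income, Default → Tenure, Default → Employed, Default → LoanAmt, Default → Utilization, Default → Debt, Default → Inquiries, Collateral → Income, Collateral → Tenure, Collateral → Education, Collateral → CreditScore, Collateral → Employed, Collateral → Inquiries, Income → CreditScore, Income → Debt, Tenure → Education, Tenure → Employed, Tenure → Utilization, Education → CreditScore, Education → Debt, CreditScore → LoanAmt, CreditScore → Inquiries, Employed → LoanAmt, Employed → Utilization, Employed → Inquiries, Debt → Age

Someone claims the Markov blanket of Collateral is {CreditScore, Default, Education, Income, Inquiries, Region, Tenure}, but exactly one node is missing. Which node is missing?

A node's Markov blanket = Pa ∪ Ch ∪ (parents of Ch other than the node itself).
Pa(Collateral) = {Default}.
Children of Collateral: CreditScore, Education, Employed, Income, Inquiries, Tenure.
Co-parents of Collateral (other parents of its children):
  Income: Default, Region
  Tenure: Default
  Education: Tenure
  CreditScore: Education, Income
  Employed: Default, Region, Tenure
  Inquiries: CreditScore, Default, Employed, Region
MB(Collateral) = {CreditScore, Default, Education, Employed, Income, Inquiries, Region, Tenure}.
Comparing with the claimed set, Employed is missing.

Employed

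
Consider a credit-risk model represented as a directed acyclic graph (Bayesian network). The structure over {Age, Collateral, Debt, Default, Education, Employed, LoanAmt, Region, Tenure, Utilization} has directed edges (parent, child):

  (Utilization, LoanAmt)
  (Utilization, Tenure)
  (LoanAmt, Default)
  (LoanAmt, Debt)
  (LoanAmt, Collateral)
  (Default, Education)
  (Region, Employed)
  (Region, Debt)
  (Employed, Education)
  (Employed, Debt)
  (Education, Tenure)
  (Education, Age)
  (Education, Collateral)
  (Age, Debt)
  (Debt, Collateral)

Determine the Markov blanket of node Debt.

{Age, Collateral, Education, Employed, LoanAmt, Region}

Recall MB(v) = parents ∪ children ∪ spouses, where spouses are the other parents of v's children.
Debt has parents Age, Employed, LoanAmt, Region.
Children of Debt: Collateral.
Co-parents of Debt (other parents of its children):
  Collateral: Education, LoanAmt
So the Markov blanket of Debt is {Age, Collateral, Education, Employed, LoanAmt, Region}.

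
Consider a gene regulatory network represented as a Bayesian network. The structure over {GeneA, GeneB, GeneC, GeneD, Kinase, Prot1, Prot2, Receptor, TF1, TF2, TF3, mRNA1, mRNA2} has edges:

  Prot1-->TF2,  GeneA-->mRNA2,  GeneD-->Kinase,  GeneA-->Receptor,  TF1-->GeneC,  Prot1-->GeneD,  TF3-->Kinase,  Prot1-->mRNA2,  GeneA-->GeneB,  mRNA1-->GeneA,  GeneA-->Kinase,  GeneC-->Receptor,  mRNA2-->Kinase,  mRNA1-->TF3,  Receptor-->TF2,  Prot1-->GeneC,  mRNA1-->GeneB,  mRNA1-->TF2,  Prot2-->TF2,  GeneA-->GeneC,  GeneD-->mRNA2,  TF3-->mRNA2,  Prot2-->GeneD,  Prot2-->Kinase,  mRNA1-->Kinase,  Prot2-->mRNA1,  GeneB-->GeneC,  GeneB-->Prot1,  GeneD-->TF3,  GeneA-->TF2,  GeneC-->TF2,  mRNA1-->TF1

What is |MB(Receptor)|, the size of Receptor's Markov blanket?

Receptor's children: TF2.
Pa(Receptor) = {GeneA, GeneC}.
Parents of each child, excluding Receptor:
  parents(TF2) \ {Receptor} = {GeneA, GeneC, Prot1, Prot2, mRNA1}.
MB(Receptor) = {GeneA, GeneC, Prot1, Prot2, TF2, mRNA1}, which has 6 nodes.

6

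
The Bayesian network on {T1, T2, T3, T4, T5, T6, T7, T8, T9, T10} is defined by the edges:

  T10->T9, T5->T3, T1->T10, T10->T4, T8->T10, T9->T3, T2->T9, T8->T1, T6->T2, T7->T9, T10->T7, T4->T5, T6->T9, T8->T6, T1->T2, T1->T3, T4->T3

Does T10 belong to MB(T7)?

T10 is a parent of T7.
So T10 ∈ MB(T7).

Yes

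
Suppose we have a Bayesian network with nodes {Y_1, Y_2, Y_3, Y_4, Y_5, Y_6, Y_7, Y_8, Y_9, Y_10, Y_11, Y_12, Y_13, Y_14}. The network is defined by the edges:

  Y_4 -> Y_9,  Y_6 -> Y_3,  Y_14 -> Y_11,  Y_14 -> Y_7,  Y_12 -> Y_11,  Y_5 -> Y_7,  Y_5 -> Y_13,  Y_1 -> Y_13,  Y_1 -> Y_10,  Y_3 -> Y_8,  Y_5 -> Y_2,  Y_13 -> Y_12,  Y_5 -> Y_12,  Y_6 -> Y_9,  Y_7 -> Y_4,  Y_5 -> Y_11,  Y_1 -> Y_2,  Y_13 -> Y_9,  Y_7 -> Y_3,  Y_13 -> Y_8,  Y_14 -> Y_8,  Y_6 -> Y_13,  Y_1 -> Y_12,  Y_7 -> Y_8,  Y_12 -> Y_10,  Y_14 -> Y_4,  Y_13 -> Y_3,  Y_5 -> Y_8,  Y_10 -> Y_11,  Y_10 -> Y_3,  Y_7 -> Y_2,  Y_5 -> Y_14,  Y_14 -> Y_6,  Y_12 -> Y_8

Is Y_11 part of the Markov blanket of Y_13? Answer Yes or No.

Y_13 has parents Y_1, Y_5, Y_6.
Children of Y_13: Y_3, Y_8, Y_9, Y_12.
Other parents of Y_13's children:
  Y_12: Y_1, Y_5
  Y_3: Y_6, Y_7, Y_10
  Y_9: Y_4, Y_6
  Y_8: Y_3, Y_5, Y_7, Y_12, Y_14
MB(Y_13) = {Y_1, Y_3, Y_4, Y_5, Y_6, Y_7, Y_8, Y_9, Y_10, Y_12, Y_14}; Y_11 is not in this set.

No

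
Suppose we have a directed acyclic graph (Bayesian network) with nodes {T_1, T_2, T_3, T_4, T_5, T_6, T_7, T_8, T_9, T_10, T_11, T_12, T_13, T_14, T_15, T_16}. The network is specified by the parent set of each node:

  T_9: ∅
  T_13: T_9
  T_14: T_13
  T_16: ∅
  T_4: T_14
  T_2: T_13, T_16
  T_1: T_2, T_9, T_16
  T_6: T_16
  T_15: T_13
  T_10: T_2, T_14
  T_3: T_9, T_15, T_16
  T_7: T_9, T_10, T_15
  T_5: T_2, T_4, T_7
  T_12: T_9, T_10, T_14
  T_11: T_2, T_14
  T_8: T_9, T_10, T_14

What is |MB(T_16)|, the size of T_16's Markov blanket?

T_16 has no parents.
T_16 has children T_1, T_2, T_3, T_6.
Parents of each child, excluding T_16:
  T_2's other parent is T_13.
  T_1's other parents are T_2, T_9.
  T_6 has no other parent.
  T_3 also has parents T_9, T_15.
MB(T_16) = {T_1, T_2, T_3, T_6, T_9, T_13, T_15}, which has 7 nodes.

7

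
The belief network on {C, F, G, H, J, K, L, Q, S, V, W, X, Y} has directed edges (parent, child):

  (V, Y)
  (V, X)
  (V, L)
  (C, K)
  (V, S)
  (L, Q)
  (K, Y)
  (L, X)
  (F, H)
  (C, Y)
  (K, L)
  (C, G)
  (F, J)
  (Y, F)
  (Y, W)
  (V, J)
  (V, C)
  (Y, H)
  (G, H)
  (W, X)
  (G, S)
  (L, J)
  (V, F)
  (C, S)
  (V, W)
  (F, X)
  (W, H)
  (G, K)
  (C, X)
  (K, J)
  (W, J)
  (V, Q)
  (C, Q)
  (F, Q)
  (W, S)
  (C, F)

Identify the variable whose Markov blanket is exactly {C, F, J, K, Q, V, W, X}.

The target node must have every member of {C, F, J, K, Q, V, W, X} as a parent, child, or co-parent, and no others.
Parents of L: K, V; children: J, Q, X; co-parents: C, F, K, V, W.
These exactly cover the given set, so the node is L.

L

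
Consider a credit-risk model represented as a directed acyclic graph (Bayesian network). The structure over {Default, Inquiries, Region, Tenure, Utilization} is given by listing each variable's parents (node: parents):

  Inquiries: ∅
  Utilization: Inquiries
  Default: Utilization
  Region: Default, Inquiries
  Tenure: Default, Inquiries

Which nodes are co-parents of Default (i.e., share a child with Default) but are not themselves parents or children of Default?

{Inquiries}

Children of Default: Region, Tenure.
  Region: Inquiries
  Tenure: Inquiries
Excluding nodes already adjacent to Default (Region, Tenure, Utilization), the co-parent-only contribution is {Inquiries}.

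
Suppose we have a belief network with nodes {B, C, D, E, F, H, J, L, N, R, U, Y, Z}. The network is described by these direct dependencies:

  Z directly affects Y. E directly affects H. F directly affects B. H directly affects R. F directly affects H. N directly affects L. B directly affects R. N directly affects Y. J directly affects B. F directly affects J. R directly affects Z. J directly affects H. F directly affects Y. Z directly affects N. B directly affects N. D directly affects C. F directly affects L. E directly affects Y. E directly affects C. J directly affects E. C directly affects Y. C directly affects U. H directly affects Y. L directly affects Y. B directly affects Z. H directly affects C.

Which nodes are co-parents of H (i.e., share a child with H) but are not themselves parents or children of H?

Children of H: C, R, Y.
  R also has parent B.
  parents(C) \ {H} = {D, E}.
  parents(Y) \ {H} = {C, E, F, L, N, Z}.
Excluding nodes already adjacent to H (C, E, F, J, R, Y), the co-parent-only contribution is {B, D, L, N, Z}.

{B, D, L, N, Z}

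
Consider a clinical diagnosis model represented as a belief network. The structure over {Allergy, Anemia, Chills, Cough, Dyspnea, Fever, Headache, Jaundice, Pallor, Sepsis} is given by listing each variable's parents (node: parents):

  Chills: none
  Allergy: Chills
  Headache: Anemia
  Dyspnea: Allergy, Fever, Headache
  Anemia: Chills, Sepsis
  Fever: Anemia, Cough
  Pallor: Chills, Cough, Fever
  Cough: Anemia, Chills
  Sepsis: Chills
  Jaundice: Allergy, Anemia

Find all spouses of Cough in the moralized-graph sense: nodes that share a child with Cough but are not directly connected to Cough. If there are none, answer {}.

{}

Children of Cough: Fever, Pallor.
  parents(Fever) \ {Cough} = {Anemia}.
  parents(Pallor) \ {Cough} = {Chills, Fever}.
Excluding nodes already adjacent to Cough (Anemia, Chills, Fever, Pallor), the co-parent-only contribution is {}.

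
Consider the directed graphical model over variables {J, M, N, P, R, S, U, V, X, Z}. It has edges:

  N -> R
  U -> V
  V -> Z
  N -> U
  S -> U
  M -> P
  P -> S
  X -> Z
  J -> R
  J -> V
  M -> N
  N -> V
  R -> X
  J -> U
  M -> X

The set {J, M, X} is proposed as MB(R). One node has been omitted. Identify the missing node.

N

R has parents J, N.
R's children: X.
For each child, the remaining parents (spouses of R):
  X: M
MB(R) = {J, M, N, X}.
Comparing with the claimed set, N is missing.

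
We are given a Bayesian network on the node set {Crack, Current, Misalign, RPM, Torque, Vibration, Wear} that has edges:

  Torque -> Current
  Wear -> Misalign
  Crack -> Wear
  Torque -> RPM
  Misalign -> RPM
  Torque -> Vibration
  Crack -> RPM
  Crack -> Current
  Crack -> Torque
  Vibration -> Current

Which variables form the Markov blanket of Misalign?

{Crack, RPM, Torque, Wear}

A node's Markov blanket = Pa ∪ Ch ∪ (parents of Ch other than the node itself).
Misalign has child RPM.
Misalign's parents: Wear.
For each child, the remaining parents (spouses of Misalign):
  RPM's other parents are Crack, Torque.
So the Markov blanket of Misalign is {Crack, RPM, Torque, Wear}.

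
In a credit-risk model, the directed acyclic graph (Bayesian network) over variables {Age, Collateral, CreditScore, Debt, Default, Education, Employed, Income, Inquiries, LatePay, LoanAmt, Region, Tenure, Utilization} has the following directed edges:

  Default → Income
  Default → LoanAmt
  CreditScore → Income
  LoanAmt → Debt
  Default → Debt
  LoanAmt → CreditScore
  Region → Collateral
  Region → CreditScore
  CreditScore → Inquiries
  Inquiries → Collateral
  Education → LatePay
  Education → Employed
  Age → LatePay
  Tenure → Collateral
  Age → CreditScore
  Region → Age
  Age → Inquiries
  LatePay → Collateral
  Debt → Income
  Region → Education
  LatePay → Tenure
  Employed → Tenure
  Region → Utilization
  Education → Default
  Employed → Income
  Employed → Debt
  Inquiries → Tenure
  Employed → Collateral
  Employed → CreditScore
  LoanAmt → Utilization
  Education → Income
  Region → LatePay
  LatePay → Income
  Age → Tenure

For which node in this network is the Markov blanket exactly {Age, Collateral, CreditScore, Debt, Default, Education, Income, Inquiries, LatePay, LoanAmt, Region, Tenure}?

Employed

The target node must have every member of {Age, Collateral, CreditScore, Debt, Default, Education, Income, Inquiries, LatePay, LoanAmt, Region, Tenure} as a parent, child, or co-parent, and no others.
Parents of Employed: Education; children: Collateral, CreditScore, Debt, Income, Tenure; co-parents: Age, CreditScore, Debt, Default, Education, Inquiries, LatePay, LoanAmt, Region, Tenure.
These exactly cover the given set, so the node is Employed.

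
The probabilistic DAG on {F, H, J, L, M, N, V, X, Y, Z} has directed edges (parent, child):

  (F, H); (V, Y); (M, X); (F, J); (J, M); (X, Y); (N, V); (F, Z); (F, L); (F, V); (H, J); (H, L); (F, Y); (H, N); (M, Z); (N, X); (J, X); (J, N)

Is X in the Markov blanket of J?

X is a child of J.
So X ∈ MB(J).

Yes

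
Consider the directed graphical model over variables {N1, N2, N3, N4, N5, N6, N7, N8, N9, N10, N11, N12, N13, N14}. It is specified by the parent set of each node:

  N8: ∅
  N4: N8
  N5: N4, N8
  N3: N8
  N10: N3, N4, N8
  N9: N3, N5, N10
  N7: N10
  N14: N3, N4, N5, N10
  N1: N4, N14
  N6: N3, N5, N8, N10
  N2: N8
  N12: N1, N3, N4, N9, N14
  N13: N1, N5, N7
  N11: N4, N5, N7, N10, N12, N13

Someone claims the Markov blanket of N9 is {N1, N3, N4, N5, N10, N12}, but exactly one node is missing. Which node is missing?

N14

Recall MB(v) = parents ∪ children ∪ spouses, where spouses are the other parents of v's children.
Pa(N9) = {N3, N5, N10}.
N9 has child N12.
For each child, the remaining parents (spouses of N9):
  N12: N1, N3, N4, N14
MB(N9) = {N1, N3, N4, N5, N10, N12, N14}.
Comparing with the claimed set, N14 is missing.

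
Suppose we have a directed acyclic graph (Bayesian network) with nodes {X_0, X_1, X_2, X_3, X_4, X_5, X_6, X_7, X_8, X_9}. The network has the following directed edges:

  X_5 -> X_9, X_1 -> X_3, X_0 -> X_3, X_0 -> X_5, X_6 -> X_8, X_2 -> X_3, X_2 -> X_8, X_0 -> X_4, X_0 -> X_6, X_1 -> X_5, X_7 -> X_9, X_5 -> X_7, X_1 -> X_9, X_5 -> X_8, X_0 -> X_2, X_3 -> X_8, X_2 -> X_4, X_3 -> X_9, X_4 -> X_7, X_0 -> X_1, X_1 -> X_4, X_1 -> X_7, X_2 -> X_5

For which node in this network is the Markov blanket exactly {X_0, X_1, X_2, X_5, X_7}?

X_4

The target node must have every member of {X_0, X_1, X_2, X_5, X_7} as a parent, child, or co-parent, and no others.
Parents of X_4: X_0, X_1, X_2; children: X_7; co-parents: X_1, X_5.
These exactly cover the given set, so the node is X_4.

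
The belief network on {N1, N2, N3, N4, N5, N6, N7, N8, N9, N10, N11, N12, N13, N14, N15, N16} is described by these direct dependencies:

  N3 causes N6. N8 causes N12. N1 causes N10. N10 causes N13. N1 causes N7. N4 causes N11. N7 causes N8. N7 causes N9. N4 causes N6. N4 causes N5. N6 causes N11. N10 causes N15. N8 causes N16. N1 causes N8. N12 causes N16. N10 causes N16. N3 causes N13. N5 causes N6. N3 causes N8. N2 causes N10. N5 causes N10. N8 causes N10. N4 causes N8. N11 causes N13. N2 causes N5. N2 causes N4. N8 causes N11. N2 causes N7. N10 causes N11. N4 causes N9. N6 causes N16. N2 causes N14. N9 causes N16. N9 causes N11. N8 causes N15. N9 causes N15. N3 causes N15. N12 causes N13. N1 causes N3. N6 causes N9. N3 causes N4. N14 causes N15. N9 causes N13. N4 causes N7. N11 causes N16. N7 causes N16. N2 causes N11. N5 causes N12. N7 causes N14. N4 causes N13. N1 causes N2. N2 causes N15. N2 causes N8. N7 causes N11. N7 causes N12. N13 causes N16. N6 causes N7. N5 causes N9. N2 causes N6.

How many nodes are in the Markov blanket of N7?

14

Recall MB(v) = parents ∪ children ∪ spouses, where spouses are the other parents of v's children.
Pa(N7) = {N1, N2, N4, N6}.
N7 has children N8, N9, N11, N12, N14, N16.
Co-parents of N7 (other parents of its children):
  N8: N1, N2, N3, N4
  N9: N4, N5, N6
  N11: N2, N4, N6, N8, N9, N10
  N12: N5, N8
  N14: N2
  N16: N6, N8, N9, N10, N11, N12, N13
MB(N7) = {N1, N2, N3, N4, N5, N6, N8, N9, N10, N11, N12, N13, N14, N16}, which has 14 nodes.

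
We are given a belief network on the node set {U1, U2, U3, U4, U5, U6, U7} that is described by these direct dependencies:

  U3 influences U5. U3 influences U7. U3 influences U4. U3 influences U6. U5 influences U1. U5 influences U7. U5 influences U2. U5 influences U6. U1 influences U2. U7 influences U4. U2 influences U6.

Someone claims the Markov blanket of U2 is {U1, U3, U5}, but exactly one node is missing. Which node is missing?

A node's Markov blanket = Pa ∪ Ch ∪ (parents of Ch other than the node itself).
U2 has parents U1, U5.
U2 has child U6.
For each child, the remaining parents (spouses of U2):
  U6 also has parents U3, U5.
MB(U2) = {U1, U3, U5, U6}.
Comparing with the claimed set, U6 is missing.

U6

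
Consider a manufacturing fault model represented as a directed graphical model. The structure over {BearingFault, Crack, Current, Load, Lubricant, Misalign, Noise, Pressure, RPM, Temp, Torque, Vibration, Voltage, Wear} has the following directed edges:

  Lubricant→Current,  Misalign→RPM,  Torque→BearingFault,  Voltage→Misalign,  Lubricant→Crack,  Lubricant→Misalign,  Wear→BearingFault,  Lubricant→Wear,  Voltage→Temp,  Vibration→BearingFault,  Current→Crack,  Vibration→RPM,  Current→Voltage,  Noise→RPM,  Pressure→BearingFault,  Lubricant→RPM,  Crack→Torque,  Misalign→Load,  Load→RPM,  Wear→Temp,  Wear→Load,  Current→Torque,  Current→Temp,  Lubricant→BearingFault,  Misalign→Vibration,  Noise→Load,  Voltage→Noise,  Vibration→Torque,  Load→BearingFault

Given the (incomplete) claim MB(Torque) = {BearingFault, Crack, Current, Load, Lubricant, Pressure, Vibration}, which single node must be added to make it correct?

Wear

Recall MB(v) = parents ∪ children ∪ spouses, where spouses are the other parents of v's children.
Ch(Torque) = {BearingFault}.
Parents of Torque: Crack, Current, Vibration.
Parents of each child, excluding Torque:
  parents(BearingFault) \ {Torque} = {Load, Lubricant, Pressure, Vibration, Wear}.
MB(Torque) = {BearingFault, Crack, Current, Load, Lubricant, Pressure, Vibration, Wear}.
Comparing with the claimed set, Wear is missing.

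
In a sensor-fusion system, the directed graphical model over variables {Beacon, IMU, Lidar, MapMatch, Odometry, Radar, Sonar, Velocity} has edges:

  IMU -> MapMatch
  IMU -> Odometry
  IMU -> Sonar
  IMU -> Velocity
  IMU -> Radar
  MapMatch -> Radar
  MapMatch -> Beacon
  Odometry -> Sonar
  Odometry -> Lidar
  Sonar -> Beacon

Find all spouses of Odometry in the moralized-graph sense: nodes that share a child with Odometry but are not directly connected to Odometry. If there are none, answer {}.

{}

Children of Odometry: Lidar, Sonar.
  Sonar: IMU
  Lidar: —
Excluding nodes already adjacent to Odometry (IMU, Lidar, Sonar), the co-parent-only contribution is {}.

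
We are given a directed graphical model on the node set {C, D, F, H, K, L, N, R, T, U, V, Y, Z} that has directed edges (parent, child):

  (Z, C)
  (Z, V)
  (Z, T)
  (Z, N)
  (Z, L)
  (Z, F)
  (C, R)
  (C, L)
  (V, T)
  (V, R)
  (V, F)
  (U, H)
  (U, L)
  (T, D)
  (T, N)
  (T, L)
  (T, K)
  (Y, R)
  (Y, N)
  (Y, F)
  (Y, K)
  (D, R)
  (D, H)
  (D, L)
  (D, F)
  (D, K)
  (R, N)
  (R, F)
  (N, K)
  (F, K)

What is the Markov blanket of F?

{D, K, N, R, T, V, Y, Z}

Pa(F) = {D, R, V, Y, Z}.
Children of F: K.
Co-parents of F (other parents of its children):
  parents(K) \ {F} = {D, N, T, Y}.
So the Markov blanket of F is {D, K, N, R, T, V, Y, Z}.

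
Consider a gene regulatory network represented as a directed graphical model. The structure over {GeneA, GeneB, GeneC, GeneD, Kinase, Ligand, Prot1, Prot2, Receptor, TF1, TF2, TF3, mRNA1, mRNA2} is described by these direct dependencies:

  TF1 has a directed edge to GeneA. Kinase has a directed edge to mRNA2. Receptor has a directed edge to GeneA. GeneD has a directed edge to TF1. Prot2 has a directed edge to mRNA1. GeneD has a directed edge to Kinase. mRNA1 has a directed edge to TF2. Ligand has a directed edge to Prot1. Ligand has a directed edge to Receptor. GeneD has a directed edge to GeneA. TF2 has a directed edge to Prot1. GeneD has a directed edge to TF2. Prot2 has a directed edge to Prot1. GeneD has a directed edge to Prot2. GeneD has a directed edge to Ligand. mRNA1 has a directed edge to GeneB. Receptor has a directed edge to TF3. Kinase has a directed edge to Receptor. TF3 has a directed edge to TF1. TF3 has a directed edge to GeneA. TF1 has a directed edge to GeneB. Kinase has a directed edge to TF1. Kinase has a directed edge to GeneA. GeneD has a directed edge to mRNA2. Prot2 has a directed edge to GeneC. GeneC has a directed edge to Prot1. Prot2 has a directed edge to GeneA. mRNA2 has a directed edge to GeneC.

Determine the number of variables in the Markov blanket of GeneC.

GeneC has parents Prot2, mRNA2.
Ch(GeneC) = {Prot1}.
Parents of each child, excluding GeneC:
  Prot1's other parents are Ligand, Prot2, TF2.
MB(GeneC) = {Ligand, Prot1, Prot2, TF2, mRNA2}, which has 5 nodes.

5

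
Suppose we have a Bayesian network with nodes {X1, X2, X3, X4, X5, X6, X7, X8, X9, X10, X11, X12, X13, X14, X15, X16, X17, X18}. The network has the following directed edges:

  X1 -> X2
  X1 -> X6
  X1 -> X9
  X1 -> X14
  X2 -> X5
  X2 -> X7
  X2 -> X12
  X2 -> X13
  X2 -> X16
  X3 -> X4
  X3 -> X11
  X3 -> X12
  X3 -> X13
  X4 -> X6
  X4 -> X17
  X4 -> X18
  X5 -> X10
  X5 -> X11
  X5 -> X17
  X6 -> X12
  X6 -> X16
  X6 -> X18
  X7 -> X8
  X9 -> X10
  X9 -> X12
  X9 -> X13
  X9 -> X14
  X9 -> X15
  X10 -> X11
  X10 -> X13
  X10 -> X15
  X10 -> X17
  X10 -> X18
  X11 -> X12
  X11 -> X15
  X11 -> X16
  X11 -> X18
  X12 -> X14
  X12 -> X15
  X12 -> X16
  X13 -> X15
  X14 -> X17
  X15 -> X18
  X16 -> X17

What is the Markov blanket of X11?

{X2, X3, X4, X5, X6, X9, X10, X12, X13, X15, X16, X18}

X11 has parents X3, X5, X10.
X11's children: X12, X15, X16, X18.
Other parents of X11's children:
  X12: X2, X3, X6, X9
  X15: X9, X10, X12, X13
  X16: X2, X6, X12
  X18: X4, X6, X10, X15
MB(X11) = {X2, X3, X4, X5, X6, X9, X10, X12, X13, X15, X16, X18}.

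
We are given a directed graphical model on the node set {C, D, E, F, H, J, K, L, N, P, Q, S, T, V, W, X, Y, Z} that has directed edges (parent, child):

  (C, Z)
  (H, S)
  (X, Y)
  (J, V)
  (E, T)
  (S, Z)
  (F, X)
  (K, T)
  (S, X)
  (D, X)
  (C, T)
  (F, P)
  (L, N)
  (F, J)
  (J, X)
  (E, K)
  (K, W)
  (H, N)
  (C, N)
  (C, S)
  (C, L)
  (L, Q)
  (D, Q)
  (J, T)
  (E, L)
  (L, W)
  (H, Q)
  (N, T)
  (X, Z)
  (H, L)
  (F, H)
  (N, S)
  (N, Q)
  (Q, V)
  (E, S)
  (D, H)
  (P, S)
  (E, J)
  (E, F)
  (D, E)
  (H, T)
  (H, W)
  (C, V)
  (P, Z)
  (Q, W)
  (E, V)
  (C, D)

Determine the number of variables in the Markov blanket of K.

9

K's parents: E.
K's children: T, W.
Parents of each child, excluding K:
  T: C, E, H, J, N
  W: H, L, Q
MB(K) = {C, E, H, J, L, N, Q, T, W}, which has 9 nodes.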